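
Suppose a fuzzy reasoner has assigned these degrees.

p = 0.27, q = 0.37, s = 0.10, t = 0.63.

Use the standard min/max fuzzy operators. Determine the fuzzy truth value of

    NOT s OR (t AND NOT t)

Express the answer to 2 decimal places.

0.90

NOT s = 1 − 0.10 = 0.90
NOT t = 1 − 0.63 = 0.37
t AND NOT t = min(a, b) on (0.63, 0.37) = 0.37
NOT s OR (t AND NOT t) = max(a, b) on (0.90, 0.37) = 0.90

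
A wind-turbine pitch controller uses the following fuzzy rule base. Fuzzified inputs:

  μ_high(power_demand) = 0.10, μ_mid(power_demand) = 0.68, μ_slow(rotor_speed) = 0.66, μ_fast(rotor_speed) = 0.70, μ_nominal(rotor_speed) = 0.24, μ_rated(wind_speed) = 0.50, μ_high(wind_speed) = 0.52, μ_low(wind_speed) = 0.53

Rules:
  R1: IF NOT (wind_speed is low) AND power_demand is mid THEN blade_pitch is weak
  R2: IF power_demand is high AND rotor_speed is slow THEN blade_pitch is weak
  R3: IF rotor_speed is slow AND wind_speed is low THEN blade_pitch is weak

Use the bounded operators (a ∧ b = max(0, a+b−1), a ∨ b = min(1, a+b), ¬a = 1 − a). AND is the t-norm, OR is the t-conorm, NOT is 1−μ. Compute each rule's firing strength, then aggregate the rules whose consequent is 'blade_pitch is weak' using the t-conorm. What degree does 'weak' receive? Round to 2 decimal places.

R1: ¬low=1−0.53=0.47, mid=0.68; AND[max(0, a+b−1)] → w = 0.15
R2: high=0.10, slow=0.66; AND[max(0, a+b−1)] → w = 0.00
R3: slow=0.66, low=0.53; AND[max(0, a+b−1)] → w = 0.19
Rules with consequent 'weak': {R1, R2, R3} → strengths 0.15, 0.00, 0.19
Aggregate via t-conorm [min(1, a+b)]: 0.34

0.34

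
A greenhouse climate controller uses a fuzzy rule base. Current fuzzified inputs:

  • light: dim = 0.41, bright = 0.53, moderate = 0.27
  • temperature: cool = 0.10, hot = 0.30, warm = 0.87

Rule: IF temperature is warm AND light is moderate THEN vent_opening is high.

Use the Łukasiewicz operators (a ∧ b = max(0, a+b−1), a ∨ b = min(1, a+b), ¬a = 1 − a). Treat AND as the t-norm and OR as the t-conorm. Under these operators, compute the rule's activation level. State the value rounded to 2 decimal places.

firing strength: warm=0.87, moderate=0.27; AND[max(0, a+b−1)] → w = 0.14

0.14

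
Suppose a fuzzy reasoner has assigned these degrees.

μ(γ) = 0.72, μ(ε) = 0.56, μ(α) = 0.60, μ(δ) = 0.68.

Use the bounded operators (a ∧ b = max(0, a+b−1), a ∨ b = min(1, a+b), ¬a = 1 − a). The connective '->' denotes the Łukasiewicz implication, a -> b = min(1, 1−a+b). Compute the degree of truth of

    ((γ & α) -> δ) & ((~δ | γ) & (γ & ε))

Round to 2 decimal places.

γ & α = max(0, a+b−1) on (0.72, 0.60) = 0.32
(γ & α) -> δ  [Łukasiewicz: min(1, 1−a+b)] with a=0.32, b=0.68 → 1.00
~δ = 1 − 0.68 = 0.32
~δ | γ = min(1, a+b) on (0.32, 0.72) = 1.00
γ & ε = max(0, a+b−1) on (0.72, 0.56) = 0.28
(~δ | γ) & (γ & ε) = max(0, a+b−1) on (1.00, 0.28) = 0.28
((γ & α) -> δ) & ((~δ | γ) & (γ & ε)) = max(0, a+b−1) on (1.00, 0.28) = 0.28

0.28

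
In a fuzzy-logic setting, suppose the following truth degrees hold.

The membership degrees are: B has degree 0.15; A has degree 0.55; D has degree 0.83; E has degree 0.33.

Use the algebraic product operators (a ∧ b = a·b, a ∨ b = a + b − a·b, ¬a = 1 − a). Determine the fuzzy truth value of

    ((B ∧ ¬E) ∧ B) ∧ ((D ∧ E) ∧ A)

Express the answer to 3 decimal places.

¬E = 1 − 0.3300 = 0.6700
B ∧ ¬E = a·b on (0.1500, 0.6700) = 0.1005
(B ∧ ¬E) ∧ B = a·b on (0.1005, 0.1500) = 0.0151
D ∧ E = a·b on (0.8300, 0.3300) = 0.2739
(D ∧ E) ∧ A = a·b on (0.2739, 0.5500) = 0.1506
((B ∧ ¬E) ∧ B) ∧ ((D ∧ E) ∧ A) = a·b on (0.0151, 0.1506) = 0.0023

0.002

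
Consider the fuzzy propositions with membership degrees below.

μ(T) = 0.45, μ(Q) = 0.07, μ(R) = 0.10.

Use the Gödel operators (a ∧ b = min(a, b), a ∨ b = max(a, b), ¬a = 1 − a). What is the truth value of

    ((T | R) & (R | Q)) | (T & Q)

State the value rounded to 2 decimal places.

0.10

T | R = max(a, b) on (0.45, 0.10) = 0.45
R | Q = max(a, b) on (0.10, 0.07) = 0.10
(T | R) & (R | Q) = min(a, b) on (0.45, 0.10) = 0.10
T & Q = min(a, b) on (0.45, 0.07) = 0.07
((T | R) & (R | Q)) | (T & Q) = max(a, b) on (0.10, 0.07) = 0.10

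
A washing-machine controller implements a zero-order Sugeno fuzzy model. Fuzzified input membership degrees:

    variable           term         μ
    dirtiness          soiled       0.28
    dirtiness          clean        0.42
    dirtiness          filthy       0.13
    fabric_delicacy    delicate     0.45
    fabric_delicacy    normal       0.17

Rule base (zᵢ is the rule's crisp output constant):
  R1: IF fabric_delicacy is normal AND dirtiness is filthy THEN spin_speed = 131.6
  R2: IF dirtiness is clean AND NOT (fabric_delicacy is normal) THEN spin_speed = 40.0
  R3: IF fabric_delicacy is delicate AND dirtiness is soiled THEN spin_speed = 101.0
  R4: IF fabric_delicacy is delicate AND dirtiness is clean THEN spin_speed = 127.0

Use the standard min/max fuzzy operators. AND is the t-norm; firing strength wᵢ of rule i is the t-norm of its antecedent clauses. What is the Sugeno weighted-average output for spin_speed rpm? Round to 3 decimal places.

92.422

R1 (z=131.6): normal=0.17, filthy=0.13; AND[min(a, b)] → w = 0.13
R2 (z=40.0): clean=0.42, ¬normal=1−0.17=0.83; AND[min(a, b)] → w = 0.42
R3 (z=101.0): delicate=0.45, soiled=0.28; AND[min(a, b)] → w = 0.28
R4 (z=127.0): delicate=0.45, clean=0.42; AND[min(a, b)] → w = 0.42
Weighted average = (0.13·131.6 + 0.42·40.0 + 0.28·101.0 + 0.42·127.0) / (0.13 + 0.42 + 0.28 + 0.42)
  = 115.5280 / 1.2500 = 92.422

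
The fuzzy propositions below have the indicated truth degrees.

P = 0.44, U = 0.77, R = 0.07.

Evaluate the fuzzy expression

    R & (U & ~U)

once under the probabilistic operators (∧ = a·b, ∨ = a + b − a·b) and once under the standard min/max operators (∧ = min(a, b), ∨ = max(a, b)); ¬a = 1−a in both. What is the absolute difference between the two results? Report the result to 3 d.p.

Under probabilistic:
  ~U = 1 − 0.7700 = 0.2300
  U & ~U = a·b on (0.7700, 0.2300) = 0.1771
  R & (U & ~U) = a·b on (0.0700, 0.1771) = 0.0124
  → value = 0.0124
Under standard min/max:
  ~U = 1 − 0.77 = 0.23
  U & ~U = min(a, b) on (0.77, 0.23) = 0.23
  R & (U & ~U) = min(a, b) on (0.07, 0.23) = 0.07
  → value = 0.0700
|0.0124 − 0.0700| = 0.058

0.058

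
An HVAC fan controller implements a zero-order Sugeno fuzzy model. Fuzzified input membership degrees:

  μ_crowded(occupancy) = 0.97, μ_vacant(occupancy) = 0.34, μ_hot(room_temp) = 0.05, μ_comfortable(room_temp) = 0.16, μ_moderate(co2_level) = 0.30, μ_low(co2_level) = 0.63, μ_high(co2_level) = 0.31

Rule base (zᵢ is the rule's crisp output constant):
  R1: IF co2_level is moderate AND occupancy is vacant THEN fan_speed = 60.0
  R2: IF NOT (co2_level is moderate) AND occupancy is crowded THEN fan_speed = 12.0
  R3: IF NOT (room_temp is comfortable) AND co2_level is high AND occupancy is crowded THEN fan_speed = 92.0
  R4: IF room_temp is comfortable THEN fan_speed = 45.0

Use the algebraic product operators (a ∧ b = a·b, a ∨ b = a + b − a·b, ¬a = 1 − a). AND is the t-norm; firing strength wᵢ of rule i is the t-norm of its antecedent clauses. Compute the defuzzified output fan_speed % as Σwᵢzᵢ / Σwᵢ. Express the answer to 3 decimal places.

37.455

R1 (z=60.0): moderate=0.30, vacant=0.34; AND[a·b] → w = 0.1020
R2 (z=12.0): ¬moderate=1−0.30=0.70, crowded=0.97; AND[a·b] → w = 0.6790
R3 (z=92.0): ¬comfortable=1−0.16=0.84, high=0.31, crowded=0.97; AND[a·b] → w = 0.2526
R4 (z=45.0): comfortable=0.16 → w = 0.1600
Weighted average = (0.1020·60.0 + 0.6790·12.0 + 0.2526·92.0 + 0.1600·45.0) / (0.1020 + 0.6790 + 0.2526 + 0.1600)
  = 44.7061 / 1.1936 = 37.455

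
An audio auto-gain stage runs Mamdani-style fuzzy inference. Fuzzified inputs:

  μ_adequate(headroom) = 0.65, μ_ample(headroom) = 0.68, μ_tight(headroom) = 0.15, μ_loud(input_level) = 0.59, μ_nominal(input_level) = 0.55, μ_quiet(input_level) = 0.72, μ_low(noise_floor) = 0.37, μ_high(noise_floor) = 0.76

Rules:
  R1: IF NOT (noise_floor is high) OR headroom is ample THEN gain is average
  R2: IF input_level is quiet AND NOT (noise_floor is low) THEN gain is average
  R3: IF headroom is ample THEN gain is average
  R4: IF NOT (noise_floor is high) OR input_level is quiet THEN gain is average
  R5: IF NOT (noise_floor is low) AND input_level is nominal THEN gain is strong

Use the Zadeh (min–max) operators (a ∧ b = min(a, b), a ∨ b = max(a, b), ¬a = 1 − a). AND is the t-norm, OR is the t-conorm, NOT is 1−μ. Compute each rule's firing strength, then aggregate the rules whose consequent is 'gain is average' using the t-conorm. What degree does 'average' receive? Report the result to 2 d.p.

0.72

R1: ¬high=1−0.76=0.24, ample=0.68; OR[max(a, b)] → w = 0.68
R2: quiet=0.72, ¬low=1−0.37=0.63; AND[min(a, b)] → w = 0.63
R3: ample=0.68 → w = 0.68
R4: ¬high=1−0.76=0.24, quiet=0.72; OR[max(a, b)] → w = 0.72
R5: ¬low=1−0.37=0.63, nominal=0.55; AND[min(a, b)] → w = 0.55
Rules with consequent 'average': {R1, R2, R3, R4} → strengths 0.68, 0.63, 0.68, 0.72
Aggregate via t-conorm [max(a, b)]: 0.72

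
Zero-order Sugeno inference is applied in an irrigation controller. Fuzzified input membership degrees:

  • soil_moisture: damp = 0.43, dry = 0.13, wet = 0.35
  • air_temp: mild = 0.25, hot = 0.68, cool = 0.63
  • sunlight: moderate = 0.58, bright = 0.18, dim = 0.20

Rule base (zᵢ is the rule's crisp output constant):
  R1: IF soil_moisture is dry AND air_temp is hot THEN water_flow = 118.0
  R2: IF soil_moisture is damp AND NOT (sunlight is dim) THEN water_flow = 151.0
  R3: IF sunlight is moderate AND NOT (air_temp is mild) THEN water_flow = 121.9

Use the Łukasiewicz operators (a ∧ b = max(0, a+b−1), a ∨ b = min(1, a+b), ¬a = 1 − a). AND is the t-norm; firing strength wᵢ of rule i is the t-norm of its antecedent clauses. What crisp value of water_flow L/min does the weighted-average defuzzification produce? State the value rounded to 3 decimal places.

133.852

R1 (z=118.0): dry=0.13, hot=0.68; AND[max(0, a+b−1)] → w = 0.00
R2 (z=151.0): damp=0.43, ¬dim=1−0.20=0.80; AND[max(0, a+b−1)] → w = 0.23
R3 (z=121.9): moderate=0.58, ¬mild=1−0.25=0.75; AND[max(0, a+b−1)] → w = 0.33
Weighted average = (0.00·118.0 + 0.23·151.0 + 0.33·121.9) / (0.00 + 0.23 + 0.33)
  = 74.9570 / 0.5600 = 133.852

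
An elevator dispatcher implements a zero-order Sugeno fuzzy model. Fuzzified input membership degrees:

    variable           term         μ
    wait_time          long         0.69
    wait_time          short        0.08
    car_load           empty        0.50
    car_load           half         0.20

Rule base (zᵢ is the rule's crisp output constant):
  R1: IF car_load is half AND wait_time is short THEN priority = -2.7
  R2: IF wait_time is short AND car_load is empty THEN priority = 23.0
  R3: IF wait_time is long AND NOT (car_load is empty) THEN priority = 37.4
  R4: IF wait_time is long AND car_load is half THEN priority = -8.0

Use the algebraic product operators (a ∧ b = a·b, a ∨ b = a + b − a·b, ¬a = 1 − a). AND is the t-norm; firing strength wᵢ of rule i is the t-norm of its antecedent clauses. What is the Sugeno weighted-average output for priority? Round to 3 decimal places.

R1 (z=-2.7): half=0.20, short=0.08; AND[a·b] → w = 0.0160
R2 (z=23.0): short=0.08, empty=0.50; AND[a·b] → w = 0.0400
R3 (z=37.4): long=0.69, ¬empty=1−0.50=0.50; AND[a·b] → w = 0.3450
R4 (z=-8.0): long=0.69, half=0.20; AND[a·b] → w = 0.1380
Weighted average = (0.0160·-2.7 + 0.0400·23.0 + 0.3450·37.4 + 0.1380·-8.0) / (0.0160 + 0.0400 + 0.3450 + 0.1380)
  = 12.6758 / 0.5390 = 23.517

23.517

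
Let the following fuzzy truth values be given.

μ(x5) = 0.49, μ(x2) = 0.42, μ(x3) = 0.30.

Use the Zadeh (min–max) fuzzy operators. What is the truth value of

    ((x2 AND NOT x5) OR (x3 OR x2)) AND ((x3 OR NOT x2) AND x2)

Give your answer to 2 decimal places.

0.42

NOT x5 = 1 − 0.49 = 0.51
x2 AND NOT x5 = min(a, b) on (0.42, 0.51) = 0.42
x3 OR x2 = max(a, b) on (0.30, 0.42) = 0.42
(x2 AND NOT x5) OR (x3 OR x2) = max(a, b) on (0.42, 0.42) = 0.42
NOT x2 = 1 − 0.42 = 0.58
x3 OR NOT x2 = max(a, b) on (0.30, 0.58) = 0.58
(x3 OR NOT x2) AND x2 = min(a, b) on (0.58, 0.42) = 0.42
((x2 AND NOT x5) OR (x3 OR x2)) AND ((x3 OR NOT x2) AND x2) = min(a, b) on (0.42, 0.42) = 0.42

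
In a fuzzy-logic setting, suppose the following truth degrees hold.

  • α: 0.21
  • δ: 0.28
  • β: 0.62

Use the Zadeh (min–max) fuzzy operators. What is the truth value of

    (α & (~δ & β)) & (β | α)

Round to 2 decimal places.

~δ = 1 − 0.28 = 0.72
~δ & β = min(a, b) on (0.72, 0.62) = 0.62
α & (~δ & β) = min(a, b) on (0.21, 0.62) = 0.21
β | α = max(a, b) on (0.62, 0.21) = 0.62
(α & (~δ & β)) & (β | α) = min(a, b) on (0.21, 0.62) = 0.21

0.21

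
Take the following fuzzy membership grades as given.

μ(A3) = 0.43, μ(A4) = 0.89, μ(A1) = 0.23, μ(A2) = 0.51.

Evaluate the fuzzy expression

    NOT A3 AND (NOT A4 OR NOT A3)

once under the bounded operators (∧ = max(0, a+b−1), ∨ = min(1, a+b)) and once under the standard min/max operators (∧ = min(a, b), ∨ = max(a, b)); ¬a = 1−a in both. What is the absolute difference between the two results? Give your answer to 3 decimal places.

Under bounded:
  NOT A3 = 1 − 0.43 = 0.57
  NOT A4 = 1 − 0.89 = 0.11
  NOT A3 = 1 − 0.43 = 0.57
  NOT A4 OR NOT A3 = min(1, a+b) on (0.11, 0.57) = 0.68
  NOT A3 AND (NOT A4 OR NOT A3) = max(0, a+b−1) on (0.57, 0.68) = 0.25
  → value = 0.2500
Under standard min/max:
  NOT A3 = 1 − 0.43 = 0.57
  NOT A4 = 1 − 0.89 = 0.11
  NOT A3 = 1 − 0.43 = 0.57
  NOT A4 OR NOT A3 = max(a, b) on (0.11, 0.57) = 0.57
  NOT A3 AND (NOT A4 OR NOT A3) = min(a, b) on (0.57, 0.57) = 0.57
  → value = 0.5700
|0.2500 − 0.5700| = 0.320

0.320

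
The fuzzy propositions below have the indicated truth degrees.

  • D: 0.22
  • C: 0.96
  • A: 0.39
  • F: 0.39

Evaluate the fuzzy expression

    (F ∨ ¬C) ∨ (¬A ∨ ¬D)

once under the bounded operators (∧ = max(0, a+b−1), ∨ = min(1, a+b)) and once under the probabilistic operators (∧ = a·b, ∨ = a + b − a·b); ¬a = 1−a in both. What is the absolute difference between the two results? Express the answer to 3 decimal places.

Under bounded:
  ¬C = 1 − 0.96 = 0.04
  F ∨ ¬C = min(1, a+b) on (0.39, 0.04) = 0.43
  ¬A = 1 − 0.39 = 0.61
  ¬D = 1 − 0.22 = 0.78
  ¬A ∨ ¬D = min(1, a+b) on (0.61, 0.78) = 1.00
  (F ∨ ¬C) ∨ (¬A ∨ ¬D) = min(1, a+b) on (0.43, 1.00) = 1.00
  → value = 1.0000
Under probabilistic:
  ¬C = 1 − 0.9600 = 0.0400
  F ∨ ¬C = a + b − a·b on (0.3900, 0.0400) = 0.4144
  ¬A = 1 − 0.3900 = 0.6100
  ¬D = 1 − 0.2200 = 0.7800
  ¬A ∨ ¬D = a + b − a·b on (0.6100, 0.7800) = 0.9142
  (F ∨ ¬C) ∨ (¬A ∨ ¬D) = a + b − a·b on (0.4144, 0.9142) = 0.9498
  → value = 0.9498
|1.0000 − 0.9498| = 0.050

0.050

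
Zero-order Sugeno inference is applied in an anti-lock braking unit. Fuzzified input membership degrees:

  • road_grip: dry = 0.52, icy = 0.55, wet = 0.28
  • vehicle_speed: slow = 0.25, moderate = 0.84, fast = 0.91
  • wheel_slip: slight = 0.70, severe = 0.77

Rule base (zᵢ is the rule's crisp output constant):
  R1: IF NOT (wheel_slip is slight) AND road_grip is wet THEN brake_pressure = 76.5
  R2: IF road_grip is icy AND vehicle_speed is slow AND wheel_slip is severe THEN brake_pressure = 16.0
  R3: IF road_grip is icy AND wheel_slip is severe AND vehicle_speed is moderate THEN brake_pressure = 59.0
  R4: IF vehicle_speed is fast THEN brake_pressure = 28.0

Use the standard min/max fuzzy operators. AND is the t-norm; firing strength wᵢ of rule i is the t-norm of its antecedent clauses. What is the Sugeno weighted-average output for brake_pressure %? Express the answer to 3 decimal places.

41.884

R1 (z=76.5): ¬slight=1−0.70=0.30, wet=0.28; AND[min(a, b)] → w = 0.28
R2 (z=16.0): icy=0.55, slow=0.25, severe=0.77; AND[min(a, b)] → w = 0.25
R3 (z=59.0): icy=0.55, severe=0.77, moderate=0.84; AND[min(a, b)] → w = 0.55
R4 (z=28.0): fast=0.91 → w = 0.91
Weighted average = (0.28·76.5 + 0.25·16.0 + 0.55·59.0 + 0.91·28.0) / (0.28 + 0.25 + 0.55 + 0.91)
  = 83.3500 / 1.9900 = 41.884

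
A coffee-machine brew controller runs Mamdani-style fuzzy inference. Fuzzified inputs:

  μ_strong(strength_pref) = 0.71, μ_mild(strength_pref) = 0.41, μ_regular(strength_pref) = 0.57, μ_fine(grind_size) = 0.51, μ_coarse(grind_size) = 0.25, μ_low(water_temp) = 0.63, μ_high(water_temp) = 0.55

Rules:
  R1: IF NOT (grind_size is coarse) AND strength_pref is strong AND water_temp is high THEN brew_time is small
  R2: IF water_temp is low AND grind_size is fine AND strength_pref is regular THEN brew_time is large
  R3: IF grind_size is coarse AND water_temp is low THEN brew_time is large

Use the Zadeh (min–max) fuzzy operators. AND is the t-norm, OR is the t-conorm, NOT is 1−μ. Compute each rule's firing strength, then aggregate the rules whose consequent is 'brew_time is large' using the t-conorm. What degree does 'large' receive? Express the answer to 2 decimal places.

0.51

R1: ¬coarse=1−0.25=0.75, strong=0.71, high=0.55; AND[min(a, b)] → w = 0.55
R2: low=0.63, fine=0.51, regular=0.57; AND[min(a, b)] → w = 0.51
R3: coarse=0.25, low=0.63; AND[min(a, b)] → w = 0.25
Rules with consequent 'large': {R2, R3} → strengths 0.51, 0.25
Aggregate via t-conorm [max(a, b)]: 0.51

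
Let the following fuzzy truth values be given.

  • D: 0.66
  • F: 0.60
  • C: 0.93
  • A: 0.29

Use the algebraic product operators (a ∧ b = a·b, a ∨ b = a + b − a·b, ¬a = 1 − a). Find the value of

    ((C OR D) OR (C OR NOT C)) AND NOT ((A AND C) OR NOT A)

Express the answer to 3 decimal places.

0.211

C OR D = a + b − a·b on (0.9300, 0.6600) = 0.9762
NOT C = 1 − 0.9300 = 0.0700
C OR NOT C = a + b − a·b on (0.9300, 0.0700) = 0.9349
(C OR D) OR (C OR NOT C) = a + b − a·b on (0.9762, 0.9349) = 0.9985
A AND C = a·b on (0.2900, 0.9300) = 0.2697
NOT A = 1 − 0.2900 = 0.7100
(A AND C) OR NOT A = a + b − a·b on (0.2697, 0.7100) = 0.7882
NOT ((A AND C) OR NOT A) = 1 − 0.7882 = 0.2118
((C OR D) OR (C OR NOT C)) AND NOT ((A AND C) OR NOT A) = a·b on (0.9985, 0.2118) = 0.2115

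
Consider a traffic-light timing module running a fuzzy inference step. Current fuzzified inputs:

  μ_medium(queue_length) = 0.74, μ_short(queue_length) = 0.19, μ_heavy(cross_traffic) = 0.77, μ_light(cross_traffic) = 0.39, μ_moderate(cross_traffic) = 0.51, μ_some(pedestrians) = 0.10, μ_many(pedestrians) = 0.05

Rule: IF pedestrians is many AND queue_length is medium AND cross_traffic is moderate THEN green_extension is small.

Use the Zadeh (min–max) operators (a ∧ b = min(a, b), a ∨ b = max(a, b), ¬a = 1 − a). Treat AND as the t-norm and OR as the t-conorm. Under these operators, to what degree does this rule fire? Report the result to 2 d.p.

0.05

firing strength: many=0.05, medium=0.74, moderate=0.51; AND[min(a, b)] → w = 0.05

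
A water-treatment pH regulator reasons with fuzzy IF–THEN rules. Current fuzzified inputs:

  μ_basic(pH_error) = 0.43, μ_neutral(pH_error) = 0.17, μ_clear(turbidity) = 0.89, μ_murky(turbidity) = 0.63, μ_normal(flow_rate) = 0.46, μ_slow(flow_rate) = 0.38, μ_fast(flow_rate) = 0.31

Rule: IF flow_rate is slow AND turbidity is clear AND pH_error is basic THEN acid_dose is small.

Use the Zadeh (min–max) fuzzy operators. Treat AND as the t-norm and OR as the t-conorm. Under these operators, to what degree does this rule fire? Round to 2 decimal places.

0.38

firing strength: slow=0.38, clear=0.89, basic=0.43; AND[min(a, b)] → w = 0.38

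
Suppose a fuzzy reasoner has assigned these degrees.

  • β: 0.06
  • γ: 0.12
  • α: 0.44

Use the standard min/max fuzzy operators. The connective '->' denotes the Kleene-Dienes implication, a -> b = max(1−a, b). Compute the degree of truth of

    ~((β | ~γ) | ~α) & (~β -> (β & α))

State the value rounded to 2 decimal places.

0.06

~γ = 1 − 0.12 = 0.88
β | ~γ = max(a, b) on (0.06, 0.88) = 0.88
~α = 1 − 0.44 = 0.56
(β | ~γ) | ~α = max(a, b) on (0.88, 0.56) = 0.88
~((β | ~γ) | ~α) = 1 − 0.88 = 0.12
~β = 1 − 0.06 = 0.94
β & α = min(a, b) on (0.06, 0.44) = 0.06
~β -> (β & α)  [Kleene-Dienes: max(1−a, b)] with a=0.94, b=0.06 → 0.06
~((β | ~γ) | ~α) & (~β -> (β & α)) = min(a, b) on (0.12, 0.06) = 0.06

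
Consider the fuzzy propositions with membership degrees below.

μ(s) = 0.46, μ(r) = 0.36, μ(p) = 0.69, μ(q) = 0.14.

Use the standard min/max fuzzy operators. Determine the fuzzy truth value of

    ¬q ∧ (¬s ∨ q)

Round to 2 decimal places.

0.54

¬q = 1 − 0.14 = 0.86
¬s = 1 − 0.46 = 0.54
¬s ∨ q = max(a, b) on (0.54, 0.14) = 0.54
¬q ∧ (¬s ∨ q) = min(a, b) on (0.86, 0.54) = 0.54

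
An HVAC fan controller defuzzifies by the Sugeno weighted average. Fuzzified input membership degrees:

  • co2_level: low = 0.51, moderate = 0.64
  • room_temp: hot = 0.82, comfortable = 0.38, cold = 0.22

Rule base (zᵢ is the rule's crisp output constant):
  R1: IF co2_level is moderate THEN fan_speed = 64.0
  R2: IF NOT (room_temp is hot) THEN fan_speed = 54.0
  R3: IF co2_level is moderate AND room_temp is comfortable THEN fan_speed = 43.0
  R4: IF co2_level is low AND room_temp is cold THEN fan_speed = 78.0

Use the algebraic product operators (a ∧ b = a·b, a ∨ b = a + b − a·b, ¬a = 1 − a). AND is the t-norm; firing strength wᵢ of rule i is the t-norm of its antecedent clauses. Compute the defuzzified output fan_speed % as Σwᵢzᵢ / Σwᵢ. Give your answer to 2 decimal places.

59.46

R1 (z=64.0): moderate=0.64 → w = 0.6400
R2 (z=54.0): ¬hot=1−0.82=0.18 → w = 0.1800
R3 (z=43.0): moderate=0.64, comfortable=0.38; AND[a·b] → w = 0.2432
R4 (z=78.0): low=0.51, cold=0.22; AND[a·b] → w = 0.1122
Weighted average = (0.6400·64.0 + 0.1800·54.0 + 0.2432·43.0 + 0.1122·78.0) / (0.6400 + 0.1800 + 0.2432 + 0.1122)
  = 69.8892 / 1.1754 = 59.46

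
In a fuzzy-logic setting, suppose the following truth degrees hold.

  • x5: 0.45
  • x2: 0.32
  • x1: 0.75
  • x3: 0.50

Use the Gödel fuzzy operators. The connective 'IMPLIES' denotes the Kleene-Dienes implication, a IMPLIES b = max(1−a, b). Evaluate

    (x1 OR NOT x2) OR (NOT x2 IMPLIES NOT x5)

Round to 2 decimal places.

0.75

NOT x2 = 1 − 0.32 = 0.68
x1 OR NOT x2 = max(a, b) on (0.75, 0.68) = 0.75
NOT x2 = 1 − 0.32 = 0.68
NOT x5 = 1 − 0.45 = 0.55
NOT x2 IMPLIES NOT x5  [Kleene-Dienes: max(1−a, b)] with a=0.68, b=0.55 → 0.55
(x1 OR NOT x2) OR (NOT x2 IMPLIES NOT x5) = max(a, b) on (0.75, 0.55) = 0.75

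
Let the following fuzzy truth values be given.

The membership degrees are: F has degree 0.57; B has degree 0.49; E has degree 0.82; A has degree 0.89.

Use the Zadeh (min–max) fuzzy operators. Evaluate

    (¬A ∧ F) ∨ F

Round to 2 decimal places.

¬A = 1 − 0.89 = 0.11
¬A ∧ F = min(a, b) on (0.11, 0.57) = 0.11
(¬A ∧ F) ∨ F = max(a, b) on (0.11, 0.57) = 0.57

0.57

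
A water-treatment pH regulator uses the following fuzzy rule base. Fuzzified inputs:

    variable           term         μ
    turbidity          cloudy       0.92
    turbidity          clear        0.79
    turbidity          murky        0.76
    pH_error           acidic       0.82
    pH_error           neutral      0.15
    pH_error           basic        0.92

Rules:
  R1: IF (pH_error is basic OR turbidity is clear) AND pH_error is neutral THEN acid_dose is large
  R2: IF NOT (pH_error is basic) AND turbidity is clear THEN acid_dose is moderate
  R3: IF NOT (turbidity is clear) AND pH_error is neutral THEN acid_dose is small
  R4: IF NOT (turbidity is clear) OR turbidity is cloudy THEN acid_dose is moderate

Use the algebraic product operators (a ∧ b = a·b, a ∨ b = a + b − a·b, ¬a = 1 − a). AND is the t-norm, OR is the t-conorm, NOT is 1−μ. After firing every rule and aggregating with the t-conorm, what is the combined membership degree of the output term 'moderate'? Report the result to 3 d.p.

0.941

R1: (basic=0.92 OR clear=0.79) = 0.9832; AND[a·b] with neutral=0.15 → w = 0.1475
R2: ¬basic=1−0.92=0.08, clear=0.79; AND[a·b] → w = 0.0632
R3: ¬clear=1−0.79=0.21, neutral=0.15; AND[a·b] → w = 0.0315
R4: ¬clear=1−0.79=0.21, cloudy=0.92; OR[a + b − a·b] → w = 0.9368
Rules with consequent 'moderate': {R2, R4} → strengths 0.0632, 0.9368
Aggregate via t-conorm [a + b − a·b]: 0.9408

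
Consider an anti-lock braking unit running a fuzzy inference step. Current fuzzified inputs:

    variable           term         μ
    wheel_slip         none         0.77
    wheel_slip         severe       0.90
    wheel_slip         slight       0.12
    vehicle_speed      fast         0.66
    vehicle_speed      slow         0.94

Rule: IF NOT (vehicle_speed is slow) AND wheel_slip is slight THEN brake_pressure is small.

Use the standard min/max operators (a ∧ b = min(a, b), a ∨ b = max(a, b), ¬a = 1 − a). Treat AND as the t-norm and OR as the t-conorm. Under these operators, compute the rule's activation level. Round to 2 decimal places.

0.06

firing strength: ¬slow=1−0.94=0.06, slight=0.12; AND[min(a, b)] → w = 0.06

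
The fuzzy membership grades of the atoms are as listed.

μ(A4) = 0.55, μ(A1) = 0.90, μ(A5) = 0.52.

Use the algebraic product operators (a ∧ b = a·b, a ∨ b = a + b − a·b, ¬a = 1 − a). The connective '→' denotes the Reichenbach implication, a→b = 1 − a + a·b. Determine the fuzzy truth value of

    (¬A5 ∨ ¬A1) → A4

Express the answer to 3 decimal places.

0.761

¬A5 = 1 − 0.5200 = 0.4800
¬A1 = 1 − 0.9000 = 0.1000
¬A5 ∨ ¬A1 = a + b − a·b on (0.4800, 0.1000) = 0.5320
(¬A5 ∨ ¬A1) → A4  [Reichenbach: 1 − a + a·b] with a=0.5320, b=0.5500 → 0.7606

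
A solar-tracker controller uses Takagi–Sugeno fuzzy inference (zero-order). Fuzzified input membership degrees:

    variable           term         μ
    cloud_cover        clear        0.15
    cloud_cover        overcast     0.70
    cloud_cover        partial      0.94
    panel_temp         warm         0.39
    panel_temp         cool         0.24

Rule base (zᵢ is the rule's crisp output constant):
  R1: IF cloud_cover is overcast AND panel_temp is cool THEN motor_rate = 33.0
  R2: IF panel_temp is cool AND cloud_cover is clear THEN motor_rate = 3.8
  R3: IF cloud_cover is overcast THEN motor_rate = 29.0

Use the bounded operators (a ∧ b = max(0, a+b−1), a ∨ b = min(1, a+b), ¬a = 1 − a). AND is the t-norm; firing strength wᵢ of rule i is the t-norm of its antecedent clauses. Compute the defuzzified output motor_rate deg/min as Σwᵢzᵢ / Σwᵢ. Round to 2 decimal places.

R1 (z=33.0): overcast=0.70, cool=0.24; AND[max(0, a+b−1)] → w = 0.00
R2 (z=3.8): cool=0.24, clear=0.15; AND[max(0, a+b−1)] → w = 0.00
R3 (z=29.0): overcast=0.70 → w = 0.70
Weighted average = (0.00·33.0 + 0.00·3.8 + 0.70·29.0) / (0.00 + 0.00 + 0.70)
  = 20.3000 / 0.7000 = 29.00

29.00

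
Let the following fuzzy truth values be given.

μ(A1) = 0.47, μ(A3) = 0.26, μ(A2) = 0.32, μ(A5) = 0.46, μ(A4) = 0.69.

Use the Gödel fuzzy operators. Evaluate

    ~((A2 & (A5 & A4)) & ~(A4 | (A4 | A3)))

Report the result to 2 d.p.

0.69

A5 & A4 = min(a, b) on (0.46, 0.69) = 0.46
A2 & (A5 & A4) = min(a, b) on (0.32, 0.46) = 0.32
A4 | A3 = max(a, b) on (0.69, 0.26) = 0.69
A4 | (A4 | A3) = max(a, b) on (0.69, 0.69) = 0.69
~(A4 | (A4 | A3)) = 1 − 0.69 = 0.31
(A2 & (A5 & A4)) & ~(A4 | (A4 | A3)) = min(a, b) on (0.32, 0.31) = 0.31
~((A2 & (A5 & A4)) & ~(A4 | (A4 | A3))) = 1 − 0.31 = 0.69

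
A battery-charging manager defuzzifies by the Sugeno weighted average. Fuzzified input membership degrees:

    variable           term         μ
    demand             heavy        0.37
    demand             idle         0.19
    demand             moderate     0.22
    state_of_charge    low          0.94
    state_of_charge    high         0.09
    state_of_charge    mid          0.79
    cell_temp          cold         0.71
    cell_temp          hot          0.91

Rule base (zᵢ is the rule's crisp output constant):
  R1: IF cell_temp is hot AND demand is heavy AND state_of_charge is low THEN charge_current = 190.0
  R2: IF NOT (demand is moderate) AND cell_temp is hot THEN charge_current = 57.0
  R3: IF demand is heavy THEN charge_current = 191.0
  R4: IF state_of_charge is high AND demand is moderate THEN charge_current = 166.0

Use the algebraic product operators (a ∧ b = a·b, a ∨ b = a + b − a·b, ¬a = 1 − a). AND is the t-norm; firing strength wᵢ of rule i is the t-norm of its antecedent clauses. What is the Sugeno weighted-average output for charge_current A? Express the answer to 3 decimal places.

R1 (z=190.0): hot=0.91, heavy=0.37, low=0.94; AND[a·b] → w = 0.3165
R2 (z=57.0): ¬moderate=1−0.22=0.78, hot=0.91; AND[a·b] → w = 0.7098
R3 (z=191.0): heavy=0.37 → w = 0.3700
R4 (z=166.0): high=0.09, moderate=0.22; AND[a·b] → w = 0.0198
Weighted average = (0.3165·190.0 + 0.7098·57.0 + 0.3700·191.0 + 0.0198·166.0) / (0.3165 + 0.7098 + 0.3700 + 0.0198)
  = 174.5500 / 1.4161 = 123.261

123.261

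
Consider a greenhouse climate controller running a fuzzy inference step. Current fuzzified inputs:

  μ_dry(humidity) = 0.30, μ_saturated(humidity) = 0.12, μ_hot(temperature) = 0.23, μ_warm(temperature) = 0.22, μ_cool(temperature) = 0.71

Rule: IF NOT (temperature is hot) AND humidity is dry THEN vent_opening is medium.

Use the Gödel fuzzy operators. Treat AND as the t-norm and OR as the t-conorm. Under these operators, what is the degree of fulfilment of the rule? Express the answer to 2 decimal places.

0.30

firing strength: ¬hot=1−0.23=0.77, dry=0.30; AND[min(a, b)] → w = 0.30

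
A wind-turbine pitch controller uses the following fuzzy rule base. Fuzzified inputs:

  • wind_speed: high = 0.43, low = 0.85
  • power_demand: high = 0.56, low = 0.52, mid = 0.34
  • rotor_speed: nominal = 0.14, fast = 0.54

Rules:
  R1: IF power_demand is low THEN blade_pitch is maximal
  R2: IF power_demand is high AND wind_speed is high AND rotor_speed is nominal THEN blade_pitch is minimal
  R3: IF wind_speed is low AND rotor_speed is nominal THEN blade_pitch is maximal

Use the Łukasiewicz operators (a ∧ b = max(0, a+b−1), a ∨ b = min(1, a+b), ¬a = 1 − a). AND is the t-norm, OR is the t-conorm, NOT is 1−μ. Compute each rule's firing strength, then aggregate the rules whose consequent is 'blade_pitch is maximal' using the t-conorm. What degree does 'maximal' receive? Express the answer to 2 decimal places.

R1: low=0.52 → w = 0.52
R2: high=0.56, high=0.43, nominal=0.14; AND[max(0, a+b−1)] → w = 0.00
R3: low=0.85, nominal=0.14; AND[max(0, a+b−1)] → w = 0.00
Rules with consequent 'maximal': {R1, R3} → strengths 0.52, 0.00
Aggregate via t-conorm [min(1, a+b)]: 0.52

0.52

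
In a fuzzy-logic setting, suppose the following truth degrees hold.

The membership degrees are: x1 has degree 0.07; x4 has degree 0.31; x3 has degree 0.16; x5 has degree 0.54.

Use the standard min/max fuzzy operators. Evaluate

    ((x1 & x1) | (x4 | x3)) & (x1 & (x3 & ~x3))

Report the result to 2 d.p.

0.07

x1 & x1 = min(a, b) on (0.07, 0.07) = 0.07
x4 | x3 = max(a, b) on (0.31, 0.16) = 0.31
(x1 & x1) | (x4 | x3) = max(a, b) on (0.07, 0.31) = 0.31
~x3 = 1 − 0.16 = 0.84
x3 & ~x3 = min(a, b) on (0.16, 0.84) = 0.16
x1 & (x3 & ~x3) = min(a, b) on (0.07, 0.16) = 0.07
((x1 & x1) | (x4 | x3)) & (x1 & (x3 & ~x3)) = min(a, b) on (0.31, 0.07) = 0.07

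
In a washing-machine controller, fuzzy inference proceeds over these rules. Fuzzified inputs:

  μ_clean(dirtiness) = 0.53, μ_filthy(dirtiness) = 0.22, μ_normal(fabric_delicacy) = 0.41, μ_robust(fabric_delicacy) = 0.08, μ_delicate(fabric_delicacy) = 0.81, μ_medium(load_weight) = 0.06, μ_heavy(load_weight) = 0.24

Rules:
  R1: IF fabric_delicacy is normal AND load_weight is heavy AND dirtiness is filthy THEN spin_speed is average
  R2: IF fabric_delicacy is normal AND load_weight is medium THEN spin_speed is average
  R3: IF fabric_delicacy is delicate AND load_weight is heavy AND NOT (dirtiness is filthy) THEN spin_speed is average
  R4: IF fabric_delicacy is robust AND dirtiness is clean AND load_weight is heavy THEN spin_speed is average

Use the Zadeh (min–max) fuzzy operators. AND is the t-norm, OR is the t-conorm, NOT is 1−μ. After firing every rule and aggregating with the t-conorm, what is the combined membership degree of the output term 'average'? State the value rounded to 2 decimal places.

0.24

R1: normal=0.41, heavy=0.24, filthy=0.22; AND[min(a, b)] → w = 0.22
R2: normal=0.41, medium=0.06; AND[min(a, b)] → w = 0.06
R3: delicate=0.81, heavy=0.24, ¬filthy=1−0.22=0.78; AND[min(a, b)] → w = 0.24
R4: robust=0.08, clean=0.53, heavy=0.24; AND[min(a, b)] → w = 0.08
Rules with consequent 'average': {R1, R2, R3, R4} → strengths 0.22, 0.06, 0.24, 0.08
Aggregate via t-conorm [max(a, b)]: 0.24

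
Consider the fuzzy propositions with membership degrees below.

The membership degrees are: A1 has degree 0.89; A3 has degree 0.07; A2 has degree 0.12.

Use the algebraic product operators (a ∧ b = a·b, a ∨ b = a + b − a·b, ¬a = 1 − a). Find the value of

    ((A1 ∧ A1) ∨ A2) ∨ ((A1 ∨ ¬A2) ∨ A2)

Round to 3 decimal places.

0.998

A1 ∧ A1 = a·b on (0.8900, 0.8900) = 0.7921
(A1 ∧ A1) ∨ A2 = a + b − a·b on (0.7921, 0.1200) = 0.8170
¬A2 = 1 − 0.1200 = 0.8800
A1 ∨ ¬A2 = a + b − a·b on (0.8900, 0.8800) = 0.9868
(A1 ∨ ¬A2) ∨ A2 = a + b − a·b on (0.9868, 0.1200) = 0.9884
((A1 ∧ A1) ∨ A2) ∨ ((A1 ∨ ¬A2) ∨ A2) = a + b − a·b on (0.8170, 0.9884) = 0.9979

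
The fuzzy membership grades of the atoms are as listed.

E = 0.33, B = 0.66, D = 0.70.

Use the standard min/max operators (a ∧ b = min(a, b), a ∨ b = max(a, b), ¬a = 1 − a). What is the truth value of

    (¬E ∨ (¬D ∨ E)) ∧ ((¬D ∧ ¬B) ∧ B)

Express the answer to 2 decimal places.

0.30

¬E = 1 − 0.33 = 0.67
¬D = 1 − 0.70 = 0.30
¬D ∨ E = max(a, b) on (0.30, 0.33) = 0.33
¬E ∨ (¬D ∨ E) = max(a, b) on (0.67, 0.33) = 0.67
¬D = 1 − 0.70 = 0.30
¬B = 1 − 0.66 = 0.34
¬D ∧ ¬B = min(a, b) on (0.30, 0.34) = 0.30
(¬D ∧ ¬B) ∧ B = min(a, b) on (0.30, 0.66) = 0.30
(¬E ∨ (¬D ∨ E)) ∧ ((¬D ∧ ¬B) ∧ B) = min(a, b) on (0.67, 0.30) = 0.30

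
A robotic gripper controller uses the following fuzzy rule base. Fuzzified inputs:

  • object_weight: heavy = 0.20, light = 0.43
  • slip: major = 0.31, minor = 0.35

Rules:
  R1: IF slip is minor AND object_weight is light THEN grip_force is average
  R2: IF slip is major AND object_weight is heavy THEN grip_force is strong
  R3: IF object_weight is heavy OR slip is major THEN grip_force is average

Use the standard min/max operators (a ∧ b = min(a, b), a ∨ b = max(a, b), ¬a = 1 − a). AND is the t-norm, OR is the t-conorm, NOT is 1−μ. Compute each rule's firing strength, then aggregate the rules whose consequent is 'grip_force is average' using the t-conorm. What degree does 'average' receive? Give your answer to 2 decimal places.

R1: minor=0.35, light=0.43; AND[min(a, b)] → w = 0.35
R2: major=0.31, heavy=0.20; AND[min(a, b)] → w = 0.20
R3: heavy=0.20, major=0.31; OR[max(a, b)] → w = 0.31
Rules with consequent 'average': {R1, R3} → strengths 0.35, 0.31
Aggregate via t-conorm [max(a, b)]: 0.35

0.35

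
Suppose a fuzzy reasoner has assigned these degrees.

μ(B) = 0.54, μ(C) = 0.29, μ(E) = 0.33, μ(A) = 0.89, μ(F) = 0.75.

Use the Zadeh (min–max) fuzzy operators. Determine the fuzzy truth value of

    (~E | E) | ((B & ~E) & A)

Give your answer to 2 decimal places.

~E = 1 − 0.33 = 0.67
~E | E = max(a, b) on (0.67, 0.33) = 0.67
~E = 1 − 0.33 = 0.67
B & ~E = min(a, b) on (0.54, 0.67) = 0.54
(B & ~E) & A = min(a, b) on (0.54, 0.89) = 0.54
(~E | E) | ((B & ~E) & A) = max(a, b) on (0.67, 0.54) = 0.67

0.67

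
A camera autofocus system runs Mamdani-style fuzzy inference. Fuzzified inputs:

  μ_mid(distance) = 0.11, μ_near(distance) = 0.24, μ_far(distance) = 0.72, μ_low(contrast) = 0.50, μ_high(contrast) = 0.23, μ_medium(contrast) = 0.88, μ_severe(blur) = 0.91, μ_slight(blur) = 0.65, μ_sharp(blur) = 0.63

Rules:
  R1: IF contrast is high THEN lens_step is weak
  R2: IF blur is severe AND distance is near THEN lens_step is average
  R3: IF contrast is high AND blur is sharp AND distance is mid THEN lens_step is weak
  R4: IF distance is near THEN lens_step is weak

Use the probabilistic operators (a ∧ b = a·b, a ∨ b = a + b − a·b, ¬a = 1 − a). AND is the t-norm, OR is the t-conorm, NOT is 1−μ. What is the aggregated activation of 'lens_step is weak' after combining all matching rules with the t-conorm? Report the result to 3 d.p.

R1: high=0.23 → w = 0.2300
R2: severe=0.91, near=0.24; AND[a·b] → w = 0.2184
R3: high=0.23, sharp=0.63, mid=0.11; AND[a·b] → w = 0.0159
R4: near=0.24 → w = 0.2400
Rules with consequent 'weak': {R1, R3, R4} → strengths 0.2300, 0.0159, 0.2400
Aggregate via t-conorm [a + b − a·b]: 0.4241

0.424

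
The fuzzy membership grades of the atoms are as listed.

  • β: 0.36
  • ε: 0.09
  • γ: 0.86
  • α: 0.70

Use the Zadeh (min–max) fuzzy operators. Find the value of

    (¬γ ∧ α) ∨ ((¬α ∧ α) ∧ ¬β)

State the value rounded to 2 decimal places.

0.30

¬γ = 1 − 0.86 = 0.14
¬γ ∧ α = min(a, b) on (0.14, 0.70) = 0.14
¬α = 1 − 0.70 = 0.30
¬α ∧ α = min(a, b) on (0.30, 0.70) = 0.30
¬β = 1 − 0.36 = 0.64
(¬α ∧ α) ∧ ¬β = min(a, b) on (0.30, 0.64) = 0.30
(¬γ ∧ α) ∨ ((¬α ∧ α) ∧ ¬β) = max(a, b) on (0.14, 0.30) = 0.30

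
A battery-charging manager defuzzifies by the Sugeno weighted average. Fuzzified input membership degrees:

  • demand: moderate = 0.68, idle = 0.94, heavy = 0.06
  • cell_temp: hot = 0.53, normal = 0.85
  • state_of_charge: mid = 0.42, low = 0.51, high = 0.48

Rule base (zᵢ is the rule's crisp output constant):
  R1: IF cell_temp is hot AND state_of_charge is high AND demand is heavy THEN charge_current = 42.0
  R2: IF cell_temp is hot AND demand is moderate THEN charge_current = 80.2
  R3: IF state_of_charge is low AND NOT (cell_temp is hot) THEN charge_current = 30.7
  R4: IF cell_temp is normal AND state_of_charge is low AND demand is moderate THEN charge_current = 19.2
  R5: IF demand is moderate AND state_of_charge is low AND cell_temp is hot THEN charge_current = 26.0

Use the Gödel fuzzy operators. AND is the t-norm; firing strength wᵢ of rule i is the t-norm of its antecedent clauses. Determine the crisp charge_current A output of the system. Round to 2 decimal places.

R1 (z=42.0): hot=0.53, high=0.48, heavy=0.06; AND[min(a, b)] → w = 0.06
R2 (z=80.2): hot=0.53, moderate=0.68; AND[min(a, b)] → w = 0.53
R3 (z=30.7): low=0.51, ¬hot=1−0.53=0.47; AND[min(a, b)] → w = 0.47
R4 (z=19.2): normal=0.85, low=0.51, moderate=0.68; AND[min(a, b)] → w = 0.51
R5 (z=26.0): moderate=0.68, low=0.51, hot=0.53; AND[min(a, b)] → w = 0.51
Weighted average = (0.06·42.0 + 0.53·80.2 + 0.47·30.7 + 0.51·19.2 + 0.51·26.0) / (0.06 + 0.53 + 0.47 + 0.51 + 0.51)
  = 82.5070 / 2.0800 = 39.67

39.67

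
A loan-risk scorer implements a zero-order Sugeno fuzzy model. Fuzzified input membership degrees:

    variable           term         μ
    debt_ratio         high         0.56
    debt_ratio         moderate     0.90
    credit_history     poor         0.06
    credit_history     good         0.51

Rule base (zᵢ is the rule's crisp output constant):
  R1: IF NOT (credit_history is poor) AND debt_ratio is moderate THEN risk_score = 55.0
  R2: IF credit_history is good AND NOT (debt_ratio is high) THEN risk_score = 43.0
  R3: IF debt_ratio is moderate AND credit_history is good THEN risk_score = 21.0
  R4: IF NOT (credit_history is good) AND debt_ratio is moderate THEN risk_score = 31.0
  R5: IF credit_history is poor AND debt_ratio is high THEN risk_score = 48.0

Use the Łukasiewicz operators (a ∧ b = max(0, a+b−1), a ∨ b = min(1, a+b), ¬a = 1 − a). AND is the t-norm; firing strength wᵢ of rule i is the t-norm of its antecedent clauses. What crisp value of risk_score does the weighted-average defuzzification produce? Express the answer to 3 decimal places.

40.793

R1 (z=55.0): ¬poor=1−0.06=0.94, moderate=0.90; AND[max(0, a+b−1)] → w = 0.84
R2 (z=43.0): good=0.51, ¬high=1−0.56=0.44; AND[max(0, a+b−1)] → w = 0.00
R3 (z=21.0): moderate=0.90, good=0.51; AND[max(0, a+b−1)] → w = 0.41
R4 (z=31.0): ¬good=1−0.51=0.49, moderate=0.90; AND[max(0, a+b−1)] → w = 0.39
R5 (z=48.0): poor=0.06, high=0.56; AND[max(0, a+b−1)] → w = 0.00
Weighted average = (0.84·55.0 + 0.00·43.0 + 0.41·21.0 + 0.39·31.0 + 0.00·48.0) / (0.84 + 0.00 + 0.41 + 0.39 + 0.00)
  = 66.9000 / 1.6400 = 40.793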